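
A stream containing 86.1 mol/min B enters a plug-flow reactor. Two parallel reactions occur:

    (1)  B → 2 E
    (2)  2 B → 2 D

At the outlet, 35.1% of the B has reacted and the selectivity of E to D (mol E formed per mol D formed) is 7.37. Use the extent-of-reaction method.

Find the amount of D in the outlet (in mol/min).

Conversion of B: B consumed = 0.351 × 86.1 = 30.22 mol/min = 1ξ₁ + 2ξ₂.
Selectivity: 2ξ₁ / (2ξ₂) = 7.37 → ξ₁ = 7.37 ξ₂.
Substitute: (1·7.37 + 2) ξ₂ = 30.22 → ξ₂ = 3.225 mol/min, ξ₁ = 23.77 mol/min.
Outlet amounts (n = n₀ + Σ ν·ξ):
  B: 86.1 − 1(23.77) − 2(3.225) = 55.88
  E: 0 + 2(23.77) = 47.54
  D: 0 + 2(3.225) = 6.451

6.45 mol/min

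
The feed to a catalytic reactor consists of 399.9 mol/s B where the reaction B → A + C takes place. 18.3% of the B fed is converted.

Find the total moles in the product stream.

473 mol/s

B reacted = 0.183 × 399.9 = 73.18 mol/s; ν_B = −1, so ξ = 73.18/1 = 73.18 mol/s.
Outlet amounts (n = n₀ + ν ξ):
  B: 399.9 − 1(73.18) = 326.7
  A: 0 + 1(73.18) = 73.18
  C: 0 + 1(73.18) = 73.18
Total out = 326.7 + 73.18 + 73.18 = 473.1 mol/s.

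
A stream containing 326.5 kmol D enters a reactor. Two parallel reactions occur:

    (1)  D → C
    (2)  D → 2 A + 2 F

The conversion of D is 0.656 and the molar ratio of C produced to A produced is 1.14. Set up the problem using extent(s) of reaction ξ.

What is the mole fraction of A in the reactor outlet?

0.25

Conversion of D: D consumed = 0.656 × 326.5 = 214.2 kmol = 1ξ₁ + 1ξ₂.
Selectivity: 1ξ₁ / (2ξ₂) = 1.14 → ξ₁ = 2.28 ξ₂.
Substitute: (1·2.28 + 1) ξ₂ = 214.2 → ξ₂ = 65.3 kmol, ξ₁ = 148.9 kmol.
Outlet amounts (n = n₀ + Σ ν·ξ):
  D: 326.5 − 1(148.9) − 1(65.3) = 112.3
  C: 0 + 1(148.9) = 148.9
  A: 0 + 2(65.3) = 130.6
  F: 0 + 2(65.3) = 130.6
Total out = 522.4 kmol; y_A = 130.6 / 522.4 = 0.25.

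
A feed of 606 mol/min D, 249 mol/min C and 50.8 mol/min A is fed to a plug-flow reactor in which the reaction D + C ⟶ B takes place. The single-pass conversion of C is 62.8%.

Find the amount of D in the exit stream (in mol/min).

450 mol/min

C reacted = 0.628 × 249 = 156.4 mol/min; ν_C = −1, so ξ = 156.4/1 = 156.4 mol/min.
Outlet amounts (n = n₀ + ν ξ):
  D: 606 − 1(156.4) = 449.6
  C: 249 − 1(156.4) = 92.63
  B: 0 + 1(156.4) = 156.4
  A: 50.8 (inert)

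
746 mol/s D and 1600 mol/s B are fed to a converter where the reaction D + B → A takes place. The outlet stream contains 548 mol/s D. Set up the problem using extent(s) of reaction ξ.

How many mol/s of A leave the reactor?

For D: n = n₀ − 1ξ → 548 = 746 − 1ξ, giving ξ = 198 mol/s.
Outlet amounts (n = n₀ + ν ξ):
  D: 746 − 1(198) = 548
  B: 1600 − 1(198) = 1402
  A: 0 + 1(198) = 198

198 mol/s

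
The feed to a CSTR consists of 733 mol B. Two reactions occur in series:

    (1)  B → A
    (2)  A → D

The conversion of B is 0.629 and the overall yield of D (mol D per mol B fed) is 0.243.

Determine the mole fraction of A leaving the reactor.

Conversion of B: B consumed = 1ξ₁ = 0.629 × 733 → ξ₁ = 461.1 mol.
Yield of D: 1ξ₂ / 733 = 0.243 → ξ₂ = 178.1 mol.
Outlet amounts (n = n₀ + Σ ν·ξ):
  B: 733 − 1(461.1) = 271.9
  A: 0 + 1(461.1) − 1(178.1) = 282.9
  D: 0 + 1(178.1) = 178.1
Total out = 733 mol; y_A = 282.9 / 733 = 0.386.

0.386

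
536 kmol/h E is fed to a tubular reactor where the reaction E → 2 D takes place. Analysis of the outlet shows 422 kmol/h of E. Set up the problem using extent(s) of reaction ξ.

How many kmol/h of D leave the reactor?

228 kmol/h

For E: n = n₀ − 1ξ → 422 = 536 − 1ξ, giving ξ = 114 kmol/h.
Outlet amounts (n = n₀ + ν ξ):
  E: 536 − 1(114) = 422
  D: 0 + 2(114) = 228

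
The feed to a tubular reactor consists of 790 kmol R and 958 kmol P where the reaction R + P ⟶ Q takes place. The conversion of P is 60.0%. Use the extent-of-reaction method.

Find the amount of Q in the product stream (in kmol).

575 kmol

P reacted = 0.6 × 958 = 574.8 kmol; ν_P = −1, so ξ = 574.8/1 = 574.8 kmol.
Outlet amounts (n = n₀ + ν ξ):
  R: 790 − 1(574.8) = 215.2
  P: 958 − 1(574.8) = 383.2
  Q: 0 + 1(574.8) = 574.8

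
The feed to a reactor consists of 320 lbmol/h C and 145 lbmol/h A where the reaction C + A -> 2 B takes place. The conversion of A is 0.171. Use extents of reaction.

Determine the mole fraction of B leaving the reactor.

A reacted = 0.171 × 145 = 24.8 lbmol/h; ν_A = −1, so ξ = 24.8/1 = 24.8 lbmol/h.
Outlet amounts (n = n₀ + ν ξ):
  C: 320 − 1(24.8) = 295.2
  A: 145 − 1(24.8) = 120.2
  B: 0 + 2(24.8) = 49.59
Total out = 465 lbmol/h; y_B = 49.59 / 465 = 0.1066.

0.107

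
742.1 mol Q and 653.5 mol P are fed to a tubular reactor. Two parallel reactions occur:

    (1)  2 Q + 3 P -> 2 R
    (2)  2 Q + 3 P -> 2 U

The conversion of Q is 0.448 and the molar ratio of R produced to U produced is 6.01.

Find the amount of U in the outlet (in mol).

Conversion of Q: Q consumed = 0.448 × 742.1 = 332.5 mol = 2ξ₁ + 2ξ₂.
Selectivity: 2ξ₁ / (2ξ₂) = 6.01 → ξ₁ = 6.01 ξ₂.
Substitute: (2·6.01 + 2) ξ₂ = 332.5 → ξ₂ = 23.71 mol, ξ₁ = 142.5 mol.
Outlet amounts (n = n₀ + Σ ν·ξ):
  Q: 742.1 − 2(142.5) − 2(23.71) = 409.6
  P: 653.5 − 3(142.5) − 3(23.71) = 154.8
  R: 0 + 2(142.5) = 285
  U: 0 + 2(23.71) = 47.43

47.4 mol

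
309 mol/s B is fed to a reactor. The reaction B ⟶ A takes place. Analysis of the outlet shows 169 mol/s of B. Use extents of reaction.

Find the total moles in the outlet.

For B: n = n₀ − 1ξ → 169 = 309 − 1ξ, giving ξ = 140 mol/s.
Outlet amounts (n = n₀ + ν ξ):
  B: 309 − 1(140) = 169
  A: 0 + 1(140) = 140
Total out = 169 + 140 = 309 mol/s.

309 mol/s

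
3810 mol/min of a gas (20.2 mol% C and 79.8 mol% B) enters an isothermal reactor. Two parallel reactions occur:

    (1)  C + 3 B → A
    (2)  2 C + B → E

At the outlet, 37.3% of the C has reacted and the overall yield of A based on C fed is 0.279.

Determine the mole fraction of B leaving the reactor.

0.763

Yield of A: 1ξ₁ / 769.6 = 0.279 → ξ₁ = 214.7 mol/min.
Conversion of C: 1ξ₁ + 2ξ₂ = 0.373 × 769.6 = 287.1 → ξ₂ = 36.17 mol/min.
Outlet amounts (n = n₀ + Σ ν·ξ):
  C: 769.6 − 1(214.7) − 2(36.17) = 482.6
  B: 3040 − 3(214.7) − 1(36.17) = 2360
  A: 0 + 1(214.7) = 214.7
  E: 0 + 1(36.17) = 36.17
Total out = 3093 mol/min; y_B = 2360 / 3093 = 0.7629.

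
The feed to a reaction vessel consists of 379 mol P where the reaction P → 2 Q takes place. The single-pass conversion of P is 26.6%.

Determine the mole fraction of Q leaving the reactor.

P reacted = 0.266 × 379 = 100.8 mol; ν_P = −1, so ξ = 100.8/1 = 100.8 mol.
Outlet amounts (n = n₀ + ν ξ):
  P: 379 − 1(100.8) = 278.2
  Q: 0 + 2(100.8) = 201.6
Total out = 479.8 mol; y_Q = 201.6 / 479.8 = 0.4202.

0.42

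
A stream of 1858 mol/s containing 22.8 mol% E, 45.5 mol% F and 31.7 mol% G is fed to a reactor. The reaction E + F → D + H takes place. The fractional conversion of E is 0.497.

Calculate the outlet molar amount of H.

211 mol/s

E reacted = 0.497 × 423.6 = 210.5 mol/s; ν_E = −1, so ξ = 210.5/1 = 210.5 mol/s.
Outlet amounts (n = n₀ + ν ξ):
  E: 423.6 − 1(210.5) = 213.1
  F: 845.4 − 1(210.5) = 634.8
  D: 0 + 1(210.5) = 210.5
  H: 0 + 1(210.5) = 210.5
  G: 589 (inert)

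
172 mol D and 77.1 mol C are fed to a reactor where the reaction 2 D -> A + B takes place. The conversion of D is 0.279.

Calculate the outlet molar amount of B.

24 mol

D reacted = 0.279 × 172 = 47.99 mol; ν_D = −2, so ξ = 47.99/2 = 23.99 mol.
Outlet amounts (n = n₀ + ν ξ):
  D: 172 − 2(23.99) = 124
  A: 0 + 1(23.99) = 23.99
  B: 0 + 1(23.99) = 23.99
  C: 77.1 (inert)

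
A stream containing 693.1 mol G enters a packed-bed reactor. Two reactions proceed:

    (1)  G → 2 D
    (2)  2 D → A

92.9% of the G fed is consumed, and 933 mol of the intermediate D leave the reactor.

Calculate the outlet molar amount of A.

Conversion of G: G consumed = 1ξ₁ = 0.929 × 693.1 → ξ₁ = 643.9 mol.
D balance: n_D = 0 + 2ξ₁ − 2ξ₂ = 933 → ξ₂ = (2·643.9 − 933)/2 = 177.4 mol.
Outlet amounts (n = n₀ + Σ ν·ξ):
  G: 693.1 − 1(643.9) = 49.21
  D: 0 + 2(643.9) − 2(177.4) = 933
  A: 0 + 1(177.4) = 177.4

177 mol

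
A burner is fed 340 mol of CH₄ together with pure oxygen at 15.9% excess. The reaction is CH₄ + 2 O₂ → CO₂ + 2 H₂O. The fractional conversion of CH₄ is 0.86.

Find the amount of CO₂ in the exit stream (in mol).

292 mol

Stoichiometric O₂ = 2 × 340 = 680 mol; O₂ fed = 680 × 1.159 = 788.1 mol.
Fuel reacted = 0.86 × 340 → ξ = 292.4 mol.
Outlet (n = n₀ + ν ξ):
  CH₄: 340 − 1(292.4) = 47.6
  O₂: 788.1 − 2(292.4) = 203.3
  CO₂: 0 + 1(292.4) = 292.4
  H₂O: 0 + 2(292.4) = 584.8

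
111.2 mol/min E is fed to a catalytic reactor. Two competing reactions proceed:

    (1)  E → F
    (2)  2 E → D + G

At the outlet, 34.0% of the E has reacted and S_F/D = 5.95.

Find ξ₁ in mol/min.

Conversion of E: E consumed = 0.34 × 111.2 = 37.81 mol/min = 1ξ₁ + 2ξ₂.
Selectivity: 1ξ₁ / (1ξ₂) = 5.95 → ξ₁ = 5.95 ξ₂.
Substitute: (1·5.95 + 2) ξ₂ = 37.81 → ξ₂ = 4.756 mol/min, ξ₁ = 28.3 mol/min.
Outlet amounts (n = n₀ + Σ ν·ξ):
  E: 111.2 − 1(28.3) − 2(4.756) = 73.39
  F: 0 + 1(28.3) = 28.3
  D: 0 + 1(4.756) = 4.756
  G: 0 + 1(4.756) = 4.756

ξ₁ = 28.3 mol/min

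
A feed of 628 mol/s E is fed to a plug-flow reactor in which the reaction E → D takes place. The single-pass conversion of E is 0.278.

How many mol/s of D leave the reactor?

E reacted = 0.278 × 628 = 174.6 mol/s; ν_E = −1, so ξ = 174.6/1 = 174.6 mol/s.
Outlet amounts (n = n₀ + ν ξ):
  E: 628 − 1(174.6) = 453.4
  D: 0 + 1(174.6) = 174.6

175 mol/s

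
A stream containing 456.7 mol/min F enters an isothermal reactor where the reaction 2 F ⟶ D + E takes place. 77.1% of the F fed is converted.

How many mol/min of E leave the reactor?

F reacted = 0.771 × 456.7 = 352.1 mol/min; ν_F = −2, so ξ = 352.1/2 = 176.1 mol/min.
Outlet amounts (n = n₀ + ν ξ):
  F: 456.7 − 2(176.1) = 104.6
  D: 0 + 1(176.1) = 176.1
  E: 0 + 1(176.1) = 176.1

176 mol/min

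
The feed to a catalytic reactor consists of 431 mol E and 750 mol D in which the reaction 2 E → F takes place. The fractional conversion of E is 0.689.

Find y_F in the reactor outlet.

0.144

E reacted = 0.689 × 431 = 297 mol; ν_E = −2, so ξ = 297/2 = 148.5 mol.
Outlet amounts (n = n₀ + ν ξ):
  E: 431 − 2(148.5) = 134
  F: 0 + 1(148.5) = 148.5
  D: 750 (inert)
Total out = 1033 mol; y_F = 148.5 / 1033 = 0.1438.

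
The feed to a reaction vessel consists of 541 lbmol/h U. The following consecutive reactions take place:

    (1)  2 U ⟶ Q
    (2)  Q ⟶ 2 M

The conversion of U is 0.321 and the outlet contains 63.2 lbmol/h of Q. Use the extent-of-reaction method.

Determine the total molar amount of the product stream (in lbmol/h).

Conversion of U: U consumed = 2ξ₁ = 0.321 × 541 → ξ₁ = 86.83 lbmol/h.
Q balance: n_Q = 0 + 1ξ₁ − 1ξ₂ = 63.2 → ξ₂ = (1·86.83 − 63.2)/1 = 23.63 lbmol/h.
Outlet amounts (n = n₀ + Σ ν·ξ):
  U: 541 − 2(86.83) = 367.3
  Q: 0 + 1(86.83) − 1(23.63) = 63.2
  M: 0 + 2(23.63) = 47.26
Total out = 367.3 + 63.2 + 47.26 = 477.8 lbmol/h.

478 lbmol/h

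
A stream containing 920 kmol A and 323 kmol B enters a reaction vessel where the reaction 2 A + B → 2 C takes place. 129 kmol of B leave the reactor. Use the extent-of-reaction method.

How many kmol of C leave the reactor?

388 kmol

For B: n = n₀ − 1ξ → 129 = 323 − 1ξ, giving ξ = 194 kmol.
Outlet amounts (n = n₀ + ν ξ):
  A: 920 − 2(194) = 532
  B: 323 − 1(194) = 129
  C: 0 + 2(194) = 388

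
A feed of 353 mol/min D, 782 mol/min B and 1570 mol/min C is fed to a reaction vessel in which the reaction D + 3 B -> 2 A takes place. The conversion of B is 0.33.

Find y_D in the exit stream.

0.105

B reacted = 0.33 × 782 = 258.1 mol/min; ν_B = −3, so ξ = 258.1/3 = 86.02 mol/min.
Outlet amounts (n = n₀ + ν ξ):
  D: 353 − 1(86.02) = 267
  B: 782 − 3(86.02) = 523.9
  A: 0 + 2(86.02) = 172
  C: 1570 (inert)
Total out = 2533 mol/min; y_D = 267 / 2533 = 0.1054.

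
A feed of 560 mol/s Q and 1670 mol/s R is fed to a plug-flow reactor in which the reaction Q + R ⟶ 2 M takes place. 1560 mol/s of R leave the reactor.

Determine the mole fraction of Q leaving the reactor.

For R: n = n₀ − 1ξ → 1560 = 1670 − 1ξ, giving ξ = 110 mol/s.
Outlet amounts (n = n₀ + ν ξ):
  Q: 560 − 1(110) = 450
  R: 1670 − 1(110) = 1560
  M: 0 + 2(110) = 220
Total out = 2230 mol/s; y_Q = 450 / 2230 = 0.2018.

0.202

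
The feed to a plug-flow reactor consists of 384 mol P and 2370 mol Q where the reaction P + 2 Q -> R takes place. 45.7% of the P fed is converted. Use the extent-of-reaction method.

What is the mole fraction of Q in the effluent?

P reacted = 0.457 × 384 = 175.5 mol; ν_P = −1, so ξ = 175.5/1 = 175.5 mol.
Outlet amounts (n = n₀ + ν ξ):
  P: 384 − 1(175.5) = 208.5
  Q: 2370 − 2(175.5) = 2019
  R: 0 + 1(175.5) = 175.5
Total out = 2403 mol; y_Q = 2019 / 2403 = 0.8402.

0.84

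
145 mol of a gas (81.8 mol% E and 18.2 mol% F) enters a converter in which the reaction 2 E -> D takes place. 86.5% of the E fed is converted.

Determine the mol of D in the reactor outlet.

51.3 mol

E reacted = 0.865 × 118.6 = 102.6 mol; ν_E = −2, so ξ = 102.6/2 = 51.3 mol.
Outlet amounts (n = n₀ + ν ξ):
  E: 118.6 − 2(51.3) = 16.01
  D: 0 + 1(51.3) = 51.3
  F: 26.39 (inert)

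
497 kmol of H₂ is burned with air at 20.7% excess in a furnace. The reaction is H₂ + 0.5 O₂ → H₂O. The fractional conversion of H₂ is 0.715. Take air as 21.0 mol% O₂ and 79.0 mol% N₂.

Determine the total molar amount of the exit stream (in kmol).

Stoichiometric O₂ = 0.5 × 497 = 248.5 kmol; O₂ fed = 248.5 × 1.207 = 299.9 kmol.
N₂ fed = 299.9 × 79/21 = 1128 kmol.
Fuel reacted = 0.715 × 497 → ξ = 355.4 kmol.
Outlet (n = n₀ + ν ξ):
  H₂: 497 − 1(355.4) = 141.6
  O₂: 299.9 − 0.5(355.4) = 122.3
  N₂: 1128 (inert)
  H₂O: 0 + 1(355.4) = 355.4
Total out = 141.6 + 122.3 + 1128 + 355.4 = 1748 kmol.

1750 kmol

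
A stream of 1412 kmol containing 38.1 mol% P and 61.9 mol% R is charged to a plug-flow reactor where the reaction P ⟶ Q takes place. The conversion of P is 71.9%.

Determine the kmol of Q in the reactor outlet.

P reacted = 0.719 × 538 = 386.8 kmol; ν_P = −1, so ξ = 386.8/1 = 386.8 kmol.
Outlet amounts (n = n₀ + ν ξ):
  P: 538 − 1(386.8) = 151.2
  Q: 0 + 1(386.8) = 386.8
  R: 874 (inert)

387 kmol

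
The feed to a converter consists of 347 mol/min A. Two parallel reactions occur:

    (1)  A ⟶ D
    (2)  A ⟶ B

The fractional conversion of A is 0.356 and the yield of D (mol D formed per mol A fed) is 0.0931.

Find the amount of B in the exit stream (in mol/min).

Yield of D: 1ξ₁ / 347 = 0.0931 → ξ₁ = 32.31 mol/min.
Conversion of A: 1ξ₁ + 1ξ₂ = 0.356 × 347 = 123.5 → ξ₂ = 91.23 mol/min.
Outlet amounts (n = n₀ + Σ ν·ξ):
  A: 347 − 1(32.31) − 1(91.23) = 223.5
  D: 0 + 1(32.31) = 32.31
  B: 0 + 1(91.23) = 91.23

91.2 mol/min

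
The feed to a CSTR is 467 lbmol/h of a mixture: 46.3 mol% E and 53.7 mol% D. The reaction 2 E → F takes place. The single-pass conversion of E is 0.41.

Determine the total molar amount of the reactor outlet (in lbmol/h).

423 lbmol/h

E reacted = 0.41 × 216.2 = 88.65 lbmol/h; ν_E = −2, so ξ = 88.65/2 = 44.33 lbmol/h.
Outlet amounts (n = n₀ + ν ξ):
  E: 216.2 − 2(44.33) = 127.6
  F: 0 + 1(44.33) = 44.33
  D: 250.8 (inert)
Total out = 127.6 + 44.33 + 250.8 = 422.7 lbmol/h.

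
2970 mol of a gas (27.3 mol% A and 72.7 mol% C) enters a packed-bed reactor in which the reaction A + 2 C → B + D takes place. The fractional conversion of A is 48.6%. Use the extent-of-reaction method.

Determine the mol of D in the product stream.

A reacted = 0.486 × 810.8 = 394.1 mol; ν_A = −1, so ξ = 394.1/1 = 394.1 mol.
Outlet amounts (n = n₀ + ν ξ):
  A: 810.8 − 1(394.1) = 416.8
  C: 2159 − 2(394.1) = 1371
  B: 0 + 1(394.1) = 394.1
  D: 0 + 1(394.1) = 394.1

394 mol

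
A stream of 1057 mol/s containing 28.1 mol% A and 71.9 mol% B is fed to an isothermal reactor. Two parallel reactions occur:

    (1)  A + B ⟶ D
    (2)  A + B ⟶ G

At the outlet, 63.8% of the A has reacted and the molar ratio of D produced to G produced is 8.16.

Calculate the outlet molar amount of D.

Conversion of A: A consumed = 0.638 × 297 = 189.5 mol/s = 1ξ₁ + 1ξ₂.
Selectivity: 1ξ₁ / (1ξ₂) = 8.16 → ξ₁ = 8.16 ξ₂.
Substitute: (1·8.16 + 1) ξ₂ = 189.5 → ξ₂ = 20.69 mol/s, ξ₁ = 168.8 mol/s.
Outlet amounts (n = n₀ + Σ ν·ξ):
  A: 297 − 1(168.8) − 1(20.69) = 107.5
  B: 760 − 1(168.8) − 1(20.69) = 570.5
  D: 0 + 1(168.8) = 168.8
  G: 0 + 1(20.69) = 20.69

169 mol/s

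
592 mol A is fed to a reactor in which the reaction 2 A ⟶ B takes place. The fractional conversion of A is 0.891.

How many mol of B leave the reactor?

264 mol

A reacted = 0.891 × 592 = 527.5 mol; ν_A = −2, so ξ = 527.5/2 = 263.7 mol.
Outlet amounts (n = n₀ + ν ξ):
  A: 592 − 2(263.7) = 64.53
  B: 0 + 1(263.7) = 263.7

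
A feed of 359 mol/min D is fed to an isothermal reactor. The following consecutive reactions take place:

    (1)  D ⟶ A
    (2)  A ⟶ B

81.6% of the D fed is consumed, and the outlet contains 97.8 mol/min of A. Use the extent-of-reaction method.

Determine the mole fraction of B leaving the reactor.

Conversion of D: D consumed = 1ξ₁ = 0.816 × 359 → ξ₁ = 292.9 mol/min.
A balance: n_A = 0 + 1ξ₁ − 1ξ₂ = 97.8 → ξ₂ = (1·292.9 − 97.8)/1 = 195.1 mol/min.
Outlet amounts (n = n₀ + Σ ν·ξ):
  D: 359 − 1(292.9) = 66.06
  A: 0 + 1(292.9) − 1(195.1) = 97.8
  B: 0 + 1(195.1) = 195.1
Total out = 359 mol/min; y_B = 195.1 / 359 = 0.5436.

0.544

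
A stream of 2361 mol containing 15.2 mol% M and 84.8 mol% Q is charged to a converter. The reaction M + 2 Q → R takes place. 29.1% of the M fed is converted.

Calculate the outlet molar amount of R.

M reacted = 0.291 × 358.9 = 104.4 mol; ν_M = −1, so ξ = 104.4/1 = 104.4 mol.
Outlet amounts (n = n₀ + ν ξ):
  M: 358.9 − 1(104.4) = 254.4
  Q: 2002 − 2(104.4) = 1793
  R: 0 + 1(104.4) = 104.4

104 mol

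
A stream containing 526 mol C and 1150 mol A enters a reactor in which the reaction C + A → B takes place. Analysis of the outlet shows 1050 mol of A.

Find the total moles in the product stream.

For A: n = n₀ − 1ξ → 1050 = 1150 − 1ξ, giving ξ = 100 mol.
Outlet amounts (n = n₀ + ν ξ):
  C: 526 − 1(100) = 426
  A: 1150 − 1(100) = 1050
  B: 0 + 1(100) = 100
Total out = 426 + 1050 + 100 = 1576 mol.

1580 mol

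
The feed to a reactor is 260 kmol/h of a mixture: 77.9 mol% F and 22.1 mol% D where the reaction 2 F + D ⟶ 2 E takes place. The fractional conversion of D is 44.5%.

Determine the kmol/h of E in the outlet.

D reacted = 0.445 × 57.46 = 25.57 kmol/h; ν_D = −1, so ξ = 25.57/1 = 25.57 kmol/h.
Outlet amounts (n = n₀ + ν ξ):
  F: 202.5 − 2(25.57) = 151.4
  D: 57.46 − 1(25.57) = 31.89
  E: 0 + 2(25.57) = 51.14

51.1 kmol/h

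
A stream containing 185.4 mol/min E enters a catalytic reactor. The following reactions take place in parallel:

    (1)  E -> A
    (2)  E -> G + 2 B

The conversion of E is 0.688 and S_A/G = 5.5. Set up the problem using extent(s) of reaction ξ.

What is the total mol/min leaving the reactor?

225 mol/min

Conversion of E: E consumed = 0.688 × 185.4 = 127.6 mol/min = 1ξ₁ + 1ξ₂.
Selectivity: 1ξ₁ / (1ξ₂) = 5.5 → ξ₁ = 5.5 ξ₂.
Substitute: (1·5.5 + 1) ξ₂ = 127.6 → ξ₂ = 19.62 mol/min, ξ₁ = 107.9 mol/min.
Outlet amounts (n = n₀ + Σ ν·ξ):
  E: 185.4 − 1(107.9) − 1(19.62) = 57.84
  A: 0 + 1(107.9) = 107.9
  G: 0 + 1(19.62) = 19.62
  B: 0 + 2(19.62) = 39.25
Total out = 57.84 + 107.9 + 19.62 + 39.25 = 224.6 mol/min.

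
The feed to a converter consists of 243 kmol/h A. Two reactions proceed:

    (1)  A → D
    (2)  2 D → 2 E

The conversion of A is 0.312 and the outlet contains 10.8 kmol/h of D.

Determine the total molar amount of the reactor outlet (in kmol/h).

243 kmol/h

Conversion of A: A consumed = 1ξ₁ = 0.312 × 243 → ξ₁ = 75.82 kmol/h.
D balance: n_D = 0 + 1ξ₁ − 2ξ₂ = 10.8 → ξ₂ = (1·75.82 − 10.8)/2 = 32.51 kmol/h.
Outlet amounts (n = n₀ + Σ ν·ξ):
  A: 243 − 1(75.82) = 167.2
  D: 0 + 1(75.82) − 2(32.51) = 10.8
  E: 0 + 2(32.51) = 65.02
Total out = 167.2 + 10.8 + 65.02 = 243 kmol/h.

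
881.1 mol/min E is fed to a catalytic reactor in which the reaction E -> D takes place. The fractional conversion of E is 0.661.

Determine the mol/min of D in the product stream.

582 mol/min

E reacted = 0.661 × 881.1 = 582.4 mol/min; ν_E = −1, so ξ = 582.4/1 = 582.4 mol/min.
Outlet amounts (n = n₀ + ν ξ):
  E: 881.1 − 1(582.4) = 298.7
  D: 0 + 1(582.4) = 582.4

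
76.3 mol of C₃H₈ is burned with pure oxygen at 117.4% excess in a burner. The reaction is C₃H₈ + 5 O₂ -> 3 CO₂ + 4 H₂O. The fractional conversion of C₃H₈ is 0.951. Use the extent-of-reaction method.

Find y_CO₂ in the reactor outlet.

Stoichiometric O₂ = 5 × 76.3 = 381.5 mol; O₂ fed = 381.5 × 2.174 = 829.4 mol.
Fuel reacted = 0.951 × 76.3 → ξ = 72.56 mol.
Outlet (n = n₀ + ν ξ):
  C₃H₈: 76.3 − 1(72.56) = 3.739
  O₂: 829.4 − 5(72.56) = 466.6
  CO₂: 0 + 3(72.56) = 217.7
  H₂O: 0 + 4(72.56) = 290.2
Total out = 978.2 mol; y_CO₂ = 217.7 / 978.2 = 0.2225.

0.223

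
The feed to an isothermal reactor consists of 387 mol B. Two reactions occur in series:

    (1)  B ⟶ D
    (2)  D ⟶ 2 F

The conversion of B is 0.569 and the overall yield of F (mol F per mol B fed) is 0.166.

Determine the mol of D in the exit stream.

188 mol

Conversion of B: B consumed = 1ξ₁ = 0.569 × 387 → ξ₁ = 220.2 mol.
Yield of F: 2ξ₂ / 387 = 0.166 → ξ₂ = 32.12 mol.
Outlet amounts (n = n₀ + Σ ν·ξ):
  B: 387 − 1(220.2) = 166.8
  D: 0 + 1(220.2) − 1(32.12) = 188.1
  F: 0 + 2(32.12) = 64.24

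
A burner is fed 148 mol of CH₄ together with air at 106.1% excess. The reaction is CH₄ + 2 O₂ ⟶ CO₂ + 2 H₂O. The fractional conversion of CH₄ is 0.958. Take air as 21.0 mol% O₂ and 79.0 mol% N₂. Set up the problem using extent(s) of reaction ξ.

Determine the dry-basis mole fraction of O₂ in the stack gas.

0.118

Stoichiometric O₂ = 2 × 148 = 296 mol; O₂ fed = 296 × 2.061 = 610.1 mol.
N₂ fed = 610.1 × 79/21 = 2295 mol.
Fuel reacted = 0.958 × 148 → ξ = 141.8 mol.
Outlet (n = n₀ + ν ξ):
  CH₄: 148 − 1(141.8) = 6.216
  O₂: 610.1 − 2(141.8) = 326.5
  N₂: 2295 (inert)
  CO₂: 0 + 1(141.8) = 141.8
  H₂O: 0 + 2(141.8) = 283.6
Dry total = 2769 mol; y_O₂ (dry) = 326.5 / 2769 = 0.1179.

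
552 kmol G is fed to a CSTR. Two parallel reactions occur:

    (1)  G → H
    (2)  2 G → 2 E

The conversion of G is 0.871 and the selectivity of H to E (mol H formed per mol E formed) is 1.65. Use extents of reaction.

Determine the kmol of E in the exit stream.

181 kmol

Conversion of G: G consumed = 0.871 × 552 = 480.8 kmol = 1ξ₁ + 2ξ₂.
Selectivity: 1ξ₁ / (2ξ₂) = 1.65 → ξ₁ = 3.3 ξ₂.
Substitute: (1·3.3 + 2) ξ₂ = 480.8 → ξ₂ = 90.72 kmol, ξ₁ = 299.4 kmol.
Outlet amounts (n = n₀ + Σ ν·ξ):
  G: 552 − 1(299.4) − 2(90.72) = 71.21
  H: 0 + 1(299.4) = 299.4
  E: 0 + 2(90.72) = 181.4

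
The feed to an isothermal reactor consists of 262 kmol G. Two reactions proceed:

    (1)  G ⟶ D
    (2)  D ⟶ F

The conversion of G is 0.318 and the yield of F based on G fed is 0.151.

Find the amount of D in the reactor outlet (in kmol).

43.8 kmol

Conversion of G: G consumed = 1ξ₁ = 0.318 × 262 → ξ₁ = 83.32 kmol.
Yield of F: 1ξ₂ / 262 = 0.151 → ξ₂ = 39.56 kmol.
Outlet amounts (n = n₀ + Σ ν·ξ):
  G: 262 − 1(83.32) = 178.7
  D: 0 + 1(83.32) − 1(39.56) = 43.75
  F: 0 + 1(39.56) = 39.56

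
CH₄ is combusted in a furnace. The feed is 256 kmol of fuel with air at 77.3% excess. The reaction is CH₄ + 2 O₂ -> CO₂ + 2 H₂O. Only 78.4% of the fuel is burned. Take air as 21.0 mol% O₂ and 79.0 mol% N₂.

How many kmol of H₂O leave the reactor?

Stoichiometric O₂ = 2 × 256 = 512 kmol; O₂ fed = 512 × 1.773 = 907.8 kmol.
N₂ fed = 907.8 × 79/21 = 3415 kmol.
Fuel reacted = 0.784 × 256 → ξ = 200.7 kmol.
Outlet (n = n₀ + ν ξ):
  CH₄: 256 − 1(200.7) = 55.3
  O₂: 907.8 − 2(200.7) = 506.4
  N₂: 3415 (inert)
  CO₂: 0 + 1(200.7) = 200.7
  H₂O: 0 + 2(200.7) = 401.4

401 kmol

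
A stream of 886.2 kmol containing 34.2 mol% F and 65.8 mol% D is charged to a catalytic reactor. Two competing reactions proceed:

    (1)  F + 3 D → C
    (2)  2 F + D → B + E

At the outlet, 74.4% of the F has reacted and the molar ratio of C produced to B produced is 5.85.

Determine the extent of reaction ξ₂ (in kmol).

Conversion of F: F consumed = 0.744 × 303.1 = 225.5 kmol = 1ξ₁ + 2ξ₂.
Selectivity: 1ξ₁ / (1ξ₂) = 5.85 → ξ₁ = 5.85 ξ₂.
Substitute: (1·5.85 + 2) ξ₂ = 225.5 → ξ₂ = 28.73 kmol, ξ₁ = 168 kmol.
Outlet amounts (n = n₀ + Σ ν·ξ):
  F: 303.1 − 1(168) − 2(28.73) = 77.59
  D: 583.1 − 3(168) − 1(28.73) = 50.27
  C: 0 + 1(168) = 168
  B: 0 + 1(28.73) = 28.73
  E: 0 + 1(28.73) = 28.73

ξ₂ = 28.7 kmol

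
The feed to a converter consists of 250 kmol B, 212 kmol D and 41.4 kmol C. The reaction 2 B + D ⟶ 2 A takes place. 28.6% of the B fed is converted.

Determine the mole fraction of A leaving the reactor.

B reacted = 0.286 × 250 = 71.5 kmol; ν_B = −2, so ξ = 71.5/2 = 35.75 kmol.
Outlet amounts (n = n₀ + ν ξ):
  B: 250 − 2(35.75) = 178.5
  D: 212 − 1(35.75) = 176.2
  A: 0 + 2(35.75) = 71.5
  C: 41.4 (inert)
Total out = 467.6 kmol; y_A = 71.5 / 467.6 = 0.1529.

0.153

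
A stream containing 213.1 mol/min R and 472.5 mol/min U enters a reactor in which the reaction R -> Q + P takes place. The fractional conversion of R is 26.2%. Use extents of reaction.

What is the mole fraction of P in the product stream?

R reacted = 0.262 × 213.1 = 55.83 mol/min; ν_R = −1, so ξ = 55.83/1 = 55.83 mol/min.
Outlet amounts (n = n₀ + ν ξ):
  R: 213.1 − 1(55.83) = 157.3
  Q: 0 + 1(55.83) = 55.83
  P: 0 + 1(55.83) = 55.83
  U: 472.5 (inert)
Total out = 741.4 mol/min; y_P = 55.83 / 741.4 = 0.0753.

0.0753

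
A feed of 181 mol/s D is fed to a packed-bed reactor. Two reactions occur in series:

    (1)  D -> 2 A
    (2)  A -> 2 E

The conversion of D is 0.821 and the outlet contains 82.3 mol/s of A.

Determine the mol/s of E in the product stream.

Conversion of D: D consumed = 1ξ₁ = 0.821 × 181 → ξ₁ = 148.6 mol/s.
A balance: n_A = 0 + 2ξ₁ − 1ξ₂ = 82.3 → ξ₂ = (2·148.6 − 82.3)/1 = 214.9 mol/s.
Outlet amounts (n = n₀ + Σ ν·ξ):
  D: 181 − 1(148.6) = 32.4
  A: 0 + 2(148.6) − 1(214.9) = 82.3
  E: 0 + 2(214.9) = 429.8

430 mol/s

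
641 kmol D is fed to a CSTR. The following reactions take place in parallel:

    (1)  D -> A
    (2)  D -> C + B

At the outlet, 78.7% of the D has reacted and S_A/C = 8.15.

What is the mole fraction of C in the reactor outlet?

Conversion of D: D consumed = 0.787 × 641 = 504.5 kmol = 1ξ₁ + 1ξ₂.
Selectivity: 1ξ₁ / (1ξ₂) = 8.15 → ξ₁ = 8.15 ξ₂.
Substitute: (1·8.15 + 1) ξ₂ = 504.5 → ξ₂ = 55.13 kmol, ξ₁ = 449.3 kmol.
Outlet amounts (n = n₀ + Σ ν·ξ):
  D: 641 − 1(449.3) − 1(55.13) = 136.5
  A: 0 + 1(449.3) = 449.3
  C: 0 + 1(55.13) = 55.13
  B: 0 + 1(55.13) = 55.13
Total out = 696.1 kmol; y_C = 55.13 / 696.1 = 0.0792.

0.0792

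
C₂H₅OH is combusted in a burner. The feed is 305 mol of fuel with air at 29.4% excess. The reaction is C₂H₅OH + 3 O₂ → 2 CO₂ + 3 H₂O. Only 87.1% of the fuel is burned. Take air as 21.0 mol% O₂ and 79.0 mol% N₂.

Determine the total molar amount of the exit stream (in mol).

Stoichiometric O₂ = 3 × 305 = 915 mol; O₂ fed = 915 × 1.294 = 1184 mol.
N₂ fed = 1184 × 79/21 = 4454 mol.
Fuel reacted = 0.871 × 305 → ξ = 265.7 mol.
Outlet (n = n₀ + ν ξ):
  C₂H₅OH: 305 − 1(265.7) = 39.35
  O₂: 1184 − 3(265.7) = 387
  N₂: 4454 (inert)
  CO₂: 0 + 2(265.7) = 531.3
  H₂O: 0 + 3(265.7) = 797
Total out = 39.35 + 387 + 4454 + 531.3 + 797 = 6209 mol.

6210 mol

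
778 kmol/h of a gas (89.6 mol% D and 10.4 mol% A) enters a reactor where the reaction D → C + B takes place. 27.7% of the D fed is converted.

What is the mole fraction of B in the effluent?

D reacted = 0.277 × 697.1 = 193.1 kmol/h; ν_D = −1, so ξ = 193.1/1 = 193.1 kmol/h.
Outlet amounts (n = n₀ + ν ξ):
  D: 697.1 − 1(193.1) = 504
  C: 0 + 1(193.1) = 193.1
  B: 0 + 1(193.1) = 193.1
  A: 80.91 (inert)
Total out = 971.1 kmol/h; y_B = 193.1 / 971.1 = 0.1988.

0.199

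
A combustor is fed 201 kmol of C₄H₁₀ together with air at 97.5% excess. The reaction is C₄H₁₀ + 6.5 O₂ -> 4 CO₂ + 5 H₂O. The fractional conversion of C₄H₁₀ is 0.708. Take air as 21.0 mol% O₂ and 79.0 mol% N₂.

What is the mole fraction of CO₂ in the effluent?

0.0448

Stoichiometric O₂ = 6.5 × 201 = 1306 kmol; O₂ fed = 1306 × 1.975 = 2580 kmol.
N₂ fed = 2580 × 79/21 = 9707 kmol.
Fuel reacted = 0.708 × 201 → ξ = 142.3 kmol.
Outlet (n = n₀ + ν ξ):
  C₄H₁₀: 201 − 1(142.3) = 58.69
  O₂: 2580 − 6.5(142.3) = 1655
  N₂: 9707 (inert)
  CO₂: 0 + 4(142.3) = 569.2
  H₂O: 0 + 5(142.3) = 711.5
Total out = 12700 kmol; y_CO₂ = 569.2 / 12700 = 0.04482.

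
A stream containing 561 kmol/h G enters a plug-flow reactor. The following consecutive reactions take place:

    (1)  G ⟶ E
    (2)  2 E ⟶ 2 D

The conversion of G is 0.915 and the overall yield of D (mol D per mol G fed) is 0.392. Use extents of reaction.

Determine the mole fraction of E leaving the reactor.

Conversion of G: G consumed = 1ξ₁ = 0.915 × 561 → ξ₁ = 513.3 kmol/h.
Yield of D: 2ξ₂ / 561 = 0.392 → ξ₂ = 110 kmol/h.
Outlet amounts (n = n₀ + Σ ν·ξ):
  G: 561 − 1(513.3) = 47.68
  E: 0 + 1(513.3) − 2(110) = 293.4
  D: 0 + 2(110) = 219.9
Total out = 561 kmol/h; y_E = 293.4 / 561 = 0.523.

0.523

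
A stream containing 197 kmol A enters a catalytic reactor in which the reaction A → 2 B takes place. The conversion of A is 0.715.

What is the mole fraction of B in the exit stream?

0.834

A reacted = 0.715 × 197 = 140.9 kmol; ν_A = −1, so ξ = 140.9/1 = 140.9 kmol.
Outlet amounts (n = n₀ + ν ξ):
  A: 197 − 1(140.9) = 56.15
  B: 0 + 2(140.9) = 281.7
Total out = 337.9 kmol; y_B = 281.7 / 337.9 = 0.8338.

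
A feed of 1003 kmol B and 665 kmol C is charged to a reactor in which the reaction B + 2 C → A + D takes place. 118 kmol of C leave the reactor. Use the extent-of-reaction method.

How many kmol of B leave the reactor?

730 kmol

For C: n = n₀ − 2ξ → 118 = 665 − 2ξ, giving ξ = 273.5 kmol.
Outlet amounts (n = n₀ + ν ξ):
  B: 1003 − 1(273.5) = 729.5
  C: 665 − 2(273.5) = 118
  A: 0 + 1(273.5) = 273.5
  D: 0 + 1(273.5) = 273.5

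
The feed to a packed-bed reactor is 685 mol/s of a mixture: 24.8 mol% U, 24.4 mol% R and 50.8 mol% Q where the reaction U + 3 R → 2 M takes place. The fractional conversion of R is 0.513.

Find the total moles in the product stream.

628 mol/s

R reacted = 0.513 × 167.1 = 85.74 mol/s; ν_R = −3, so ξ = 85.74/3 = 28.58 mol/s.
Outlet amounts (n = n₀ + ν ξ):
  U: 169.9 − 1(28.58) = 141.3
  R: 167.1 − 3(28.58) = 81.4
  M: 0 + 2(28.58) = 57.16
  Q: 348 (inert)
Total out = 141.3 + 81.4 + 57.16 + 348 = 627.8 mol/s.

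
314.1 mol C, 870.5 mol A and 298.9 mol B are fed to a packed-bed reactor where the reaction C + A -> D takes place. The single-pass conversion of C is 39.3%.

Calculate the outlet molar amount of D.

C reacted = 0.393 × 314.1 = 123.4 mol; ν_C = −1, so ξ = 123.4/1 = 123.4 mol.
Outlet amounts (n = n₀ + ν ξ):
  C: 314.1 − 1(123.4) = 190.7
  A: 870.5 − 1(123.4) = 747.1
  D: 0 + 1(123.4) = 123.4
  B: 298.9 (inert)

123 mol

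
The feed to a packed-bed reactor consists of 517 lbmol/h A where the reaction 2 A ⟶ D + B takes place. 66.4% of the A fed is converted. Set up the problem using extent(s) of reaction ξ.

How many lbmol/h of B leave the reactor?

A reacted = 0.664 × 517 = 343.3 lbmol/h; ν_A = −2, so ξ = 343.3/2 = 171.6 lbmol/h.
Outlet amounts (n = n₀ + ν ξ):
  A: 517 − 2(171.6) = 173.7
  D: 0 + 1(171.6) = 171.6
  B: 0 + 1(171.6) = 171.6

172 lbmol/h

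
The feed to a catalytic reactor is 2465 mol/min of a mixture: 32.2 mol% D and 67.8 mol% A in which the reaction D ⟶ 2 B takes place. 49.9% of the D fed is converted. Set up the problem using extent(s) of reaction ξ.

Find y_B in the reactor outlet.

0.277

D reacted = 0.499 × 793.7 = 396.1 mol/min; ν_D = −1, so ξ = 396.1/1 = 396.1 mol/min.
Outlet amounts (n = n₀ + ν ξ):
  D: 793.7 − 1(396.1) = 397.7
  B: 0 + 2(396.1) = 792.1
  A: 1671 (inert)
Total out = 2861 mol/min; y_B = 792.1 / 2861 = 0.2769.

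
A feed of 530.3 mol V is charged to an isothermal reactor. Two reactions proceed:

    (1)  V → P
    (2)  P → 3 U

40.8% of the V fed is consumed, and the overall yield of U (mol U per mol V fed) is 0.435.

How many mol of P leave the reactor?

139 mol

Conversion of V: V consumed = 1ξ₁ = 0.408 × 530.3 → ξ₁ = 216.4 mol.
Yield of U: 3ξ₂ / 530.3 = 0.435 → ξ₂ = 76.89 mol.
Outlet amounts (n = n₀ + Σ ν·ξ):
  V: 530.3 − 1(216.4) = 313.9
  P: 0 + 1(216.4) − 1(76.89) = 139.5
  U: 0 + 3(76.89) = 230.7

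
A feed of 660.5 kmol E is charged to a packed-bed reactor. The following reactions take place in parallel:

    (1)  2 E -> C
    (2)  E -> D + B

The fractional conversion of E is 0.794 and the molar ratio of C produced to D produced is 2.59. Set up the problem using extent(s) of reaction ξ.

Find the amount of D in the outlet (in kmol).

84.9 kmol

Conversion of E: E consumed = 0.794 × 660.5 = 524.4 kmol = 2ξ₁ + 1ξ₂.
Selectivity: 1ξ₁ / (1ξ₂) = 2.59 → ξ₁ = 2.59 ξ₂.
Substitute: (2·2.59 + 1) ξ₂ = 524.4 → ξ₂ = 84.86 kmol, ξ₁ = 219.8 kmol.
Outlet amounts (n = n₀ + Σ ν·ξ):
  E: 660.5 − 2(219.8) − 1(84.86) = 136.1
  C: 0 + 1(219.8) = 219.8
  D: 0 + 1(84.86) = 84.86
  B: 0 + 1(84.86) = 84.86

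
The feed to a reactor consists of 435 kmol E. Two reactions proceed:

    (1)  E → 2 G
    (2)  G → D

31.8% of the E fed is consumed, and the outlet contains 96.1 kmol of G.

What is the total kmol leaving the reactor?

Conversion of E: E consumed = 1ξ₁ = 0.318 × 435 → ξ₁ = 138.3 kmol.
G balance: n_G = 0 + 2ξ₁ − 1ξ₂ = 96.1 → ξ₂ = (2·138.3 − 96.1)/1 = 180.6 kmol.
Outlet amounts (n = n₀ + Σ ν·ξ):
  E: 435 − 1(138.3) = 296.7
  G: 0 + 2(138.3) − 1(180.6) = 96.1
  D: 0 + 1(180.6) = 180.6
Total out = 296.7 + 96.1 + 180.6 = 573.3 kmol.

573 kmol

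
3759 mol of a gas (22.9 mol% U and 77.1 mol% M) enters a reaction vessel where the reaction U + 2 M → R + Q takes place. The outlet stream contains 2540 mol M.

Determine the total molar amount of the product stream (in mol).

For M: n = n₀ − 2ξ → 2540 = 2898 − 2ξ, giving ξ = 179.1 mol.
Outlet amounts (n = n₀ + ν ξ):
  U: 860.8 − 1(179.1) = 681.7
  M: 2898 − 2(179.1) = 2540
  R: 0 + 1(179.1) = 179.1
  Q: 0 + 1(179.1) = 179.1
Total out = 681.7 + 2540 + 179.1 + 179.1 = 3580 mol.

3580 mol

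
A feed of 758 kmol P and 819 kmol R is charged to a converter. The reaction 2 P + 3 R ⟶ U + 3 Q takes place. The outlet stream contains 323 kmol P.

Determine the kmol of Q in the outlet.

652 kmol

For P: n = n₀ − 2ξ → 323 = 758 − 2ξ, giving ξ = 217.5 kmol.
Outlet amounts (n = n₀ + ν ξ):
  P: 758 − 2(217.5) = 323
  R: 819 − 3(217.5) = 166.5
  U: 0 + 1(217.5) = 217.5
  Q: 0 + 3(217.5) = 652.5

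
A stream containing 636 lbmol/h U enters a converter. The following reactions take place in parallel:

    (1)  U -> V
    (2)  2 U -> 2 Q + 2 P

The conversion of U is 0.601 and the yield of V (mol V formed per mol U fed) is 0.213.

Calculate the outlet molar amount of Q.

247 lbmol/h

Yield of V: 1ξ₁ / 636 = 0.213 → ξ₁ = 135.5 lbmol/h.
Conversion of U: 1ξ₁ + 2ξ₂ = 0.601 × 636 = 382.2 → ξ₂ = 123.4 lbmol/h.
Outlet amounts (n = n₀ + Σ ν·ξ):
  U: 636 − 1(135.5) − 2(123.4) = 253.8
  V: 0 + 1(135.5) = 135.5
  Q: 0 + 2(123.4) = 246.8
  P: 0 + 2(123.4) = 246.8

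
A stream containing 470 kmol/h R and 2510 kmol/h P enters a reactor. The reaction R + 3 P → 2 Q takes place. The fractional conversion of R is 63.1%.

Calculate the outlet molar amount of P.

1620 kmol/h

R reacted = 0.631 × 470 = 296.6 kmol/h; ν_R = −1, so ξ = 296.6/1 = 296.6 kmol/h.
Outlet amounts (n = n₀ + ν ξ):
  R: 470 − 1(296.6) = 173.4
  P: 2510 − 3(296.6) = 1620
  Q: 0 + 2(296.6) = 593.1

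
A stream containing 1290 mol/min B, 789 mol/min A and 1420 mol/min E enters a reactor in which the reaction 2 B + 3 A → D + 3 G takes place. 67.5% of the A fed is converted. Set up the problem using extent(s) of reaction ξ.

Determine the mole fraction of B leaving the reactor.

A reacted = 0.675 × 789 = 532.6 mol/min; ν_A = −3, so ξ = 532.6/3 = 177.5 mol/min.
Outlet amounts (n = n₀ + ν ξ):
  B: 1290 − 2(177.5) = 935
  A: 789 − 3(177.5) = 256.4
  D: 0 + 1(177.5) = 177.5
  G: 0 + 3(177.5) = 532.6
  E: 1420 (inert)
Total out = 3321 mol/min; y_B = 935 / 3321 = 0.2815.

0.281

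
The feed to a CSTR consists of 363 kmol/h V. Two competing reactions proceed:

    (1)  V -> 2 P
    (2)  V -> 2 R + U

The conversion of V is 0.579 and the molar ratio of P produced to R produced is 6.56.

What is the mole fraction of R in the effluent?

Conversion of V: V consumed = 0.579 × 363 = 210.2 kmol/h = 1ξ₁ + 1ξ₂.
Selectivity: 2ξ₁ / (2ξ₂) = 6.56 → ξ₁ = 6.56 ξ₂.
Substitute: (1·6.56 + 1) ξ₂ = 210.2 → ξ₂ = 27.8 kmol/h, ξ₁ = 182.4 kmol/h.
Outlet amounts (n = n₀ + Σ ν·ξ):
  V: 363 − 1(182.4) − 1(27.8) = 152.8
  P: 0 + 2(182.4) = 364.8
  R: 0 + 2(27.8) = 55.6
  U: 0 + 1(27.8) = 27.8
Total out = 601 kmol/h; y_R = 55.6 / 601 = 0.09252.

0.0925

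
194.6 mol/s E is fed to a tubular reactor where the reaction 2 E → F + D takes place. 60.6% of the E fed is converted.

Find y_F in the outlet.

0.303

E reacted = 0.606 × 194.6 = 117.9 mol/s; ν_E = −2, so ξ = 117.9/2 = 58.96 mol/s.
Outlet amounts (n = n₀ + ν ξ):
  E: 194.6 − 2(58.96) = 76.67
  F: 0 + 1(58.96) = 58.96
  D: 0 + 1(58.96) = 58.96
Total out = 194.6 mol/s; y_F = 58.96 / 194.6 = 0.303.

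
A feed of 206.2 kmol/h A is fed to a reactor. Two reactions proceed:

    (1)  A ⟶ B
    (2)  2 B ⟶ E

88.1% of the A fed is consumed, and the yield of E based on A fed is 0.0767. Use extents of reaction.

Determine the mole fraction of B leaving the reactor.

0.788

Conversion of A: A consumed = 1ξ₁ = 0.881 × 206.2 → ξ₁ = 181.7 kmol/h.
Yield of E: 1ξ₂ / 206.2 = 0.0767 → ξ₂ = 15.82 kmol/h.
Outlet amounts (n = n₀ + Σ ν·ξ):
  A: 206.2 − 1(181.7) = 24.54
  B: 0 + 1(181.7) − 2(15.82) = 150
  E: 0 + 1(15.82) = 15.82
Total out = 190.4 kmol/h; y_B = 150 / 190.4 = 0.788.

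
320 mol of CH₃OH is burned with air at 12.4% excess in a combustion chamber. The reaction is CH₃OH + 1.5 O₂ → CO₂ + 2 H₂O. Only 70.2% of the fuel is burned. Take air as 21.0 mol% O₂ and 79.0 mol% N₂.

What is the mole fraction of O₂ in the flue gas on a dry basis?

Stoichiometric O₂ = 1.5 × 320 = 480 mol; O₂ fed = 480 × 1.124 = 539.5 mol.
N₂ fed = 539.5 × 79/21 = 2030 mol.
Fuel reacted = 0.702 × 320 → ξ = 224.6 mol.
Outlet (n = n₀ + ν ξ):
  CH₃OH: 320 − 1(224.6) = 95.36
  O₂: 539.5 − 1.5(224.6) = 202.6
  N₂: 2030 (inert)
  CO₂: 0 + 1(224.6) = 224.6
  H₂O: 0 + 2(224.6) = 449.3
Dry total = 2552 mol; y_O₂ (dry) = 202.6 / 2552 = 0.07937.

0.0794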